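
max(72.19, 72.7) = 72.7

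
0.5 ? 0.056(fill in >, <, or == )>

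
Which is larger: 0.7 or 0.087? 0.7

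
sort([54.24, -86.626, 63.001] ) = [-86.626, 54.24, 63.001]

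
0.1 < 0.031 False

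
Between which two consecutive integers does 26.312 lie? 26 and 27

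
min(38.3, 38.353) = 38.3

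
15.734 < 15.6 False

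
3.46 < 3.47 True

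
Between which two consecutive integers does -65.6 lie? -66 and -65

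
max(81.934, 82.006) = 82.006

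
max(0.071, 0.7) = 0.7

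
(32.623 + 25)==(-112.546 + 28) False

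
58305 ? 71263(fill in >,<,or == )<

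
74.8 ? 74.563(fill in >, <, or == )>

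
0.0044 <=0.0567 True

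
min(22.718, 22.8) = 22.718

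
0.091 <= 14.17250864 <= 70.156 True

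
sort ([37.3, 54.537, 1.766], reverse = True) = [54.537, 37.3, 1.766]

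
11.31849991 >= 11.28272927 True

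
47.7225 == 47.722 False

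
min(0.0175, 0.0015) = 0.0015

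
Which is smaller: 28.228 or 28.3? 28.228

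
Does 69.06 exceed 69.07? No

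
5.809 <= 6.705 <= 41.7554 True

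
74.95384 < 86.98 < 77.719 False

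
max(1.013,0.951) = 1.013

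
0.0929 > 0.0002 True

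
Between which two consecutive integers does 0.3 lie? 0 and 1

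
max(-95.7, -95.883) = -95.7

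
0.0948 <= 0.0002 False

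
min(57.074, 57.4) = 57.074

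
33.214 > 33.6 False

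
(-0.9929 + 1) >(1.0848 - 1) False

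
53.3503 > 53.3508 False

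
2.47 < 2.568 True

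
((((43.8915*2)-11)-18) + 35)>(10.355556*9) True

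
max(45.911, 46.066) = 46.066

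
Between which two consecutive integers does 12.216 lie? 12 and 13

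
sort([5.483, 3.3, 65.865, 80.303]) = [3.3, 5.483, 65.865, 80.303]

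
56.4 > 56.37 True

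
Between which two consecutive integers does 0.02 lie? 0 and 1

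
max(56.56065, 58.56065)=58.56065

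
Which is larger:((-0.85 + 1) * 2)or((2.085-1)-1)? ((-0.85 + 1) * 2)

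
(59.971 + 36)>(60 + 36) False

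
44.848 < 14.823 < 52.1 False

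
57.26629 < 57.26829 True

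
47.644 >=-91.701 True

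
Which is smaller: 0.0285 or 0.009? 0.009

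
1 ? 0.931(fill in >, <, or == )>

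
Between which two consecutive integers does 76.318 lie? 76 and 77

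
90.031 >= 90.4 False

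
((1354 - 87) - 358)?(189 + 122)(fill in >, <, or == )>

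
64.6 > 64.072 True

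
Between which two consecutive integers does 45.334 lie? 45 and 46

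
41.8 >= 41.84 False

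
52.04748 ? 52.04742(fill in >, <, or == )>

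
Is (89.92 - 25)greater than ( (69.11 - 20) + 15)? Yes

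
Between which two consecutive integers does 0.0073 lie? 0 and 1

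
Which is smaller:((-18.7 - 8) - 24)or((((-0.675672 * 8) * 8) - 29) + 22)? ((-18.7 - 8) - 24)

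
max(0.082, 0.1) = 0.1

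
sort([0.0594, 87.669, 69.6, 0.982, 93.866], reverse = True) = [93.866, 87.669, 69.6, 0.982, 0.0594]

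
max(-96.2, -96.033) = -96.033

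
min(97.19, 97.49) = 97.19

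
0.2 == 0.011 False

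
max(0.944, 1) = 1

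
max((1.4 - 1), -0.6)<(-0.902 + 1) False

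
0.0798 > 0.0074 True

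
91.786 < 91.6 False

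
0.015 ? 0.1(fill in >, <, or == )<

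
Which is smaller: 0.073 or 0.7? 0.073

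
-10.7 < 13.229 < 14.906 True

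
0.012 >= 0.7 False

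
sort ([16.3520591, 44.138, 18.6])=[16.3520591, 18.6, 44.138]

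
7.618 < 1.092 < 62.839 False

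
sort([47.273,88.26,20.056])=[20.056,47.273,88.26]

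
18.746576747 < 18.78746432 True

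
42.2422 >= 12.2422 True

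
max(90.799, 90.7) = 90.799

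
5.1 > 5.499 False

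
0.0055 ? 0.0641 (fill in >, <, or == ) <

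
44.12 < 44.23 True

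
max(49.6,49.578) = 49.6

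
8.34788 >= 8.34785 True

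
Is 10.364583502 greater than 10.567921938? No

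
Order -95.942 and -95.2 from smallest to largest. -95.942, -95.2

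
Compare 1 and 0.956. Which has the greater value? 1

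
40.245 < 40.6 True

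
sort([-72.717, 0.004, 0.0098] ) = [-72.717, 0.004, 0.0098]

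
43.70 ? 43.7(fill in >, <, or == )==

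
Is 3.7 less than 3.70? No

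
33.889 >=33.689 True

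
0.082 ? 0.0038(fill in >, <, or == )>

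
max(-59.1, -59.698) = -59.1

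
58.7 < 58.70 False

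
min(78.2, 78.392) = 78.2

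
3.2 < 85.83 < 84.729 False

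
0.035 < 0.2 True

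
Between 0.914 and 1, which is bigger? 1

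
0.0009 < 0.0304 True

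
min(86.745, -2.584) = -2.584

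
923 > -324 True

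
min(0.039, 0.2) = 0.039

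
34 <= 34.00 True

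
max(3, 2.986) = 3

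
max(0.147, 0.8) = 0.8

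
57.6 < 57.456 False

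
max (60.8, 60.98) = 60.98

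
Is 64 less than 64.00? No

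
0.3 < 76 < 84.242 True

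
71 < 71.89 True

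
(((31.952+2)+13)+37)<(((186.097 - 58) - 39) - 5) True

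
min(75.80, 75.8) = 75.80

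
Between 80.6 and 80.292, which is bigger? 80.6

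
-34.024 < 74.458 True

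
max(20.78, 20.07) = 20.78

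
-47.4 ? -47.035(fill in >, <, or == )<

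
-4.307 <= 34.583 True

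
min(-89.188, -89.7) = -89.7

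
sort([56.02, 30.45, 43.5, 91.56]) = [30.45, 43.5, 56.02, 91.56]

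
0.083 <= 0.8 True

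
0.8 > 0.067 True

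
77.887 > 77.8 True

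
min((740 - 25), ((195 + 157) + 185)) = 537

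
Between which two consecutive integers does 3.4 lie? 3 and 4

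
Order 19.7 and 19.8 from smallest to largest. 19.7,19.8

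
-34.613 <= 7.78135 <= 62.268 True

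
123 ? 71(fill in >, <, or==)>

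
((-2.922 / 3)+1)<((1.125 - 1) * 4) True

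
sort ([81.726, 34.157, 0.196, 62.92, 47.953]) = [0.196, 34.157, 47.953, 62.92, 81.726]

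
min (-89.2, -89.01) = -89.2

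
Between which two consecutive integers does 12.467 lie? 12 and 13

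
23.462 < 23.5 True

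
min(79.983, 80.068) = 79.983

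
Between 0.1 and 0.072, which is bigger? 0.1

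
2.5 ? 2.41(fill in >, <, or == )>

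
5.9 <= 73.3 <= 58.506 False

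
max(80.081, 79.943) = 80.081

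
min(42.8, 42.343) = 42.343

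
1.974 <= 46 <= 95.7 True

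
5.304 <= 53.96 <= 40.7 False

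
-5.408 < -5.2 True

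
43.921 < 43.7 False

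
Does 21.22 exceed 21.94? No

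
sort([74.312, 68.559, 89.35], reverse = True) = [89.35, 74.312, 68.559]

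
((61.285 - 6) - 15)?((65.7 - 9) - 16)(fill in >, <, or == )<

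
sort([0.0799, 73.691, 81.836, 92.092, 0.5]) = [0.0799, 0.5, 73.691, 81.836, 92.092]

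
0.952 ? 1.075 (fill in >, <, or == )<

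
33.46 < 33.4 False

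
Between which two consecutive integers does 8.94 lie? 8 and 9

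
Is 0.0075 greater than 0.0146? No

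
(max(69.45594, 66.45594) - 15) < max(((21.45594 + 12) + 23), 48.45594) True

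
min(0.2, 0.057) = 0.057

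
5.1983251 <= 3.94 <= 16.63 False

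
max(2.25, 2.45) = 2.45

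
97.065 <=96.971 False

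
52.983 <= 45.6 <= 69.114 False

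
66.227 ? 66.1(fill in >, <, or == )>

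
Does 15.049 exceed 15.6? No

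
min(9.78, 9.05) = 9.05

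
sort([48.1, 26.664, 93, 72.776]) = [26.664, 48.1, 72.776, 93]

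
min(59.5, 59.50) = 59.5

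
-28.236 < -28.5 False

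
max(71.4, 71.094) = 71.4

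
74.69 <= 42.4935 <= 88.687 False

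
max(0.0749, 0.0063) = 0.0749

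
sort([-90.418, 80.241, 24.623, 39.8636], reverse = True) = [80.241, 39.8636, 24.623, -90.418]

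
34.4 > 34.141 True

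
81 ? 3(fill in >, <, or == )>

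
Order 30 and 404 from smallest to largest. 30, 404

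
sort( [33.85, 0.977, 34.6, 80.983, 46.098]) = [0.977, 33.85, 34.6, 46.098, 80.983]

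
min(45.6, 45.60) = 45.6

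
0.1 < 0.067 False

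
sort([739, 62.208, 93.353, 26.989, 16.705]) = [16.705, 26.989, 62.208, 93.353, 739]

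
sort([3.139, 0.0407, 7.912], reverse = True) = [7.912, 3.139, 0.0407]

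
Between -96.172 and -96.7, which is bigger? -96.172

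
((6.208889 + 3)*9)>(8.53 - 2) True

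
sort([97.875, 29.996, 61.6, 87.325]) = [29.996, 61.6, 87.325, 97.875]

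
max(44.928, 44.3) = 44.928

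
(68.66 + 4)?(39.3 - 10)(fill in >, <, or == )>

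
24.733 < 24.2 False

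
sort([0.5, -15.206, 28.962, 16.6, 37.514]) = [-15.206, 0.5, 16.6, 28.962, 37.514]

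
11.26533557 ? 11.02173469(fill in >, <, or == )>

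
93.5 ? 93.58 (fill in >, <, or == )<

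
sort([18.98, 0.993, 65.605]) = [0.993, 18.98, 65.605]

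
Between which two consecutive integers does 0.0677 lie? 0 and 1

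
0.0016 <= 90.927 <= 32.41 False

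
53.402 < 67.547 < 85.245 True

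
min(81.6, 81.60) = 81.6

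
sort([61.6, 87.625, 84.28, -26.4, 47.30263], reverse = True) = [87.625, 84.28, 61.6, 47.30263, -26.4]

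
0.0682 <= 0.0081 False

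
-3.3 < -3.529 False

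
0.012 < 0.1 True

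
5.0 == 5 True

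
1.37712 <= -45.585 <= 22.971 False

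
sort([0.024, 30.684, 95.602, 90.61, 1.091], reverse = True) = [95.602, 90.61, 30.684, 1.091, 0.024]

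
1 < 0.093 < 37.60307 False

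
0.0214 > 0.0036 True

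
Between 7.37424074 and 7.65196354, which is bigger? 7.65196354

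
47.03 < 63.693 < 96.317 True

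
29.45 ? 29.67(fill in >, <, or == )<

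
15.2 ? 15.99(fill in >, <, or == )<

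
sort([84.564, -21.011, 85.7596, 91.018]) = [-21.011, 84.564, 85.7596, 91.018]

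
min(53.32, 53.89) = 53.32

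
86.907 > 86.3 True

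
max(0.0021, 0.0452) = 0.0452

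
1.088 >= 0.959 True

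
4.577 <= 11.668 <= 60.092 True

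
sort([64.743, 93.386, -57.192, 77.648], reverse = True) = [93.386, 77.648, 64.743, -57.192]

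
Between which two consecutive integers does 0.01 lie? 0 and 1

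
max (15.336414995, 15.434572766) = 15.434572766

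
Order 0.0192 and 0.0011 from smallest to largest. 0.0011, 0.0192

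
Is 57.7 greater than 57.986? No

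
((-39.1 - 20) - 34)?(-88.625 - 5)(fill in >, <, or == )>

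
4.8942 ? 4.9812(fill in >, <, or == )<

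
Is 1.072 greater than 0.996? Yes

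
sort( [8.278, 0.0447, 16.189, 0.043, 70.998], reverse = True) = [70.998, 16.189, 8.278, 0.0447, 0.043]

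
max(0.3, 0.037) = 0.3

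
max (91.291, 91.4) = 91.4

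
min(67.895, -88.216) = -88.216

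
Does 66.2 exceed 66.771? No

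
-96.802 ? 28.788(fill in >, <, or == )<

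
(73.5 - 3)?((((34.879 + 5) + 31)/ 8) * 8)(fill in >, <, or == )<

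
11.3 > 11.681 False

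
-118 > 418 False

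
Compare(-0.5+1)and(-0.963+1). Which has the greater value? (-0.5+1)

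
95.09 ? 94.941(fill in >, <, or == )>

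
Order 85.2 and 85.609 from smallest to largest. 85.2, 85.609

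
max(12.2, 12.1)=12.2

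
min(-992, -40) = -992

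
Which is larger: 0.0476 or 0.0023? 0.0476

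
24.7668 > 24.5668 True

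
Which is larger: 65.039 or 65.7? 65.7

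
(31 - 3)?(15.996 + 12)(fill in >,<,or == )>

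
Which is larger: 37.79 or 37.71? 37.79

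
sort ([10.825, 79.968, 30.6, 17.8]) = [10.825, 17.8, 30.6, 79.968]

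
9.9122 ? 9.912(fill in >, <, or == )>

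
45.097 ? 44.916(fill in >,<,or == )>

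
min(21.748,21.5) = 21.5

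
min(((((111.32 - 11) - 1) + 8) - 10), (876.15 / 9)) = 97.32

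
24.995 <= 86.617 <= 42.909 False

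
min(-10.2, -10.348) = -10.348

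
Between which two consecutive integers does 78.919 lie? 78 and 79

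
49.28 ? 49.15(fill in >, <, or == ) >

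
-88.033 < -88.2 False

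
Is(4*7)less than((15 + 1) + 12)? No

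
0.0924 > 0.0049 True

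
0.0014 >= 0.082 False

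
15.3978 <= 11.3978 False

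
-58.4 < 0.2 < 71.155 True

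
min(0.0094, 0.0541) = 0.0094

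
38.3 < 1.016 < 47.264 False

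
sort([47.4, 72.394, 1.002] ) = [1.002, 47.4, 72.394]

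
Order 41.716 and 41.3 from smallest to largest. 41.3, 41.716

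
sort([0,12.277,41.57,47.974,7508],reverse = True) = [7508,47.974,41.57,12.277,0]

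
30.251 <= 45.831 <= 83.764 True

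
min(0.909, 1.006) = 0.909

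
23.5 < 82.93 True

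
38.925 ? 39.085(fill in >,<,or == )<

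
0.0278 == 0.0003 False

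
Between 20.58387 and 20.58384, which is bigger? 20.58387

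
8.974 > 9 False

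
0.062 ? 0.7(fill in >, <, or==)<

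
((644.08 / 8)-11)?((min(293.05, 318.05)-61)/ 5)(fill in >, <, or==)>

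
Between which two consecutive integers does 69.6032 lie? 69 and 70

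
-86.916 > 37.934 False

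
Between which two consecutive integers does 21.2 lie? 21 and 22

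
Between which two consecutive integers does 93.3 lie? 93 and 94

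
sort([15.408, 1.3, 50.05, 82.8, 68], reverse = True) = [82.8, 68, 50.05, 15.408, 1.3]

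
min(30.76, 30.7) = 30.7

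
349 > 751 False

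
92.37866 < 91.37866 False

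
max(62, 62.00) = 62.00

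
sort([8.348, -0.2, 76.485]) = [-0.2, 8.348, 76.485]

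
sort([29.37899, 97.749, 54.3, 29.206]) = [29.206, 29.37899, 54.3, 97.749]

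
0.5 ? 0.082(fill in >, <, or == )>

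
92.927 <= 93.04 True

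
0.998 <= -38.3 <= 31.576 False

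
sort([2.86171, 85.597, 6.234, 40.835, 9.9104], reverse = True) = [85.597, 40.835, 9.9104, 6.234, 2.86171]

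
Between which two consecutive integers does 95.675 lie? 95 and 96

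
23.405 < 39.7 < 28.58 False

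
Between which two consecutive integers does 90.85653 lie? 90 and 91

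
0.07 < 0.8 True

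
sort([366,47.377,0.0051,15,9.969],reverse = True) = [366,47.377,15,9.969,0.0051]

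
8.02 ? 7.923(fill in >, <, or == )>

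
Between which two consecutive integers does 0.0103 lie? 0 and 1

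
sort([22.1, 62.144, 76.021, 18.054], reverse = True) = [76.021, 62.144, 22.1, 18.054]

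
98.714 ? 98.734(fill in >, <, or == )<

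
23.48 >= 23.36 True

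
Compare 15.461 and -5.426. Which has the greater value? 15.461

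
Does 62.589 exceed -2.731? Yes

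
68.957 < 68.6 False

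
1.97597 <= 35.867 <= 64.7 True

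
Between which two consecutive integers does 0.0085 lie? 0 and 1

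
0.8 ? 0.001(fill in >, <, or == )>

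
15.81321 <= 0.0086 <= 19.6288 False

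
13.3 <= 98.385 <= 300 True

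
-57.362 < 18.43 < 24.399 True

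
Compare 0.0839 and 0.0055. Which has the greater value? 0.0839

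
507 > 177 True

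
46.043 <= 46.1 True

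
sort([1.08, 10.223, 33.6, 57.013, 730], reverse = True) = [730, 57.013, 33.6, 10.223, 1.08]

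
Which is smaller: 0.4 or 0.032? 0.032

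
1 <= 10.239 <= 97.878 True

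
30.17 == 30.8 False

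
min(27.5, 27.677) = 27.5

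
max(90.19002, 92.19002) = 92.19002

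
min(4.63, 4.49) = 4.49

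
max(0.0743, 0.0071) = 0.0743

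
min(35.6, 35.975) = 35.6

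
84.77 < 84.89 True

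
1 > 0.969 True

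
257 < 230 False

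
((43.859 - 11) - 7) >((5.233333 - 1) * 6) True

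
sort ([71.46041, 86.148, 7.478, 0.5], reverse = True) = [86.148, 71.46041, 7.478, 0.5]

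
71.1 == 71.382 False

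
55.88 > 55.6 True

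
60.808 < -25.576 False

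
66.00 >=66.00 True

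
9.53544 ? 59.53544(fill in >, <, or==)<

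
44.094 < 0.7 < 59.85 False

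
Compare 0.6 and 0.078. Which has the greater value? 0.6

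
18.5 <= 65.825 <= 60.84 False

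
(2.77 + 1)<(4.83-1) True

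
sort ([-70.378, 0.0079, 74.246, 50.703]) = [-70.378, 0.0079, 50.703, 74.246]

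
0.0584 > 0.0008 True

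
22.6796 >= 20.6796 True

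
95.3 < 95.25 False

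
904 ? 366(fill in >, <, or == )>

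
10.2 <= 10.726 True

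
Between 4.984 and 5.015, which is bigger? 5.015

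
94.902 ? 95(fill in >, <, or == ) <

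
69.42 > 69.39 True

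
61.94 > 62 False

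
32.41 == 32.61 False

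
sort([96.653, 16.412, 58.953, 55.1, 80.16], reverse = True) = [96.653, 80.16, 58.953, 55.1, 16.412]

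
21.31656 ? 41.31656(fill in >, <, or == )<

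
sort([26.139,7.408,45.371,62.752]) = [7.408,26.139,45.371,62.752]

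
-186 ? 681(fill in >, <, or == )<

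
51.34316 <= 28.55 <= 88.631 False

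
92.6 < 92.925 True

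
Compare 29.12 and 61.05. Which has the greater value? 61.05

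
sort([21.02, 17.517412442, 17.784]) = [17.517412442, 17.784, 21.02]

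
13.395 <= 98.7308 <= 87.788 False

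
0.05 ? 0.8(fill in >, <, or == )<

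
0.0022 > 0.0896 False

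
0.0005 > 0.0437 False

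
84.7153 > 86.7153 False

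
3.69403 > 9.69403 False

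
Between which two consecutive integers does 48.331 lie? 48 and 49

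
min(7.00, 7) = 7.00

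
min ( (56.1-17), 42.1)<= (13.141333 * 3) True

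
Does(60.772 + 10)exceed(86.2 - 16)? Yes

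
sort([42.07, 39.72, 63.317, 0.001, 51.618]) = [0.001, 39.72, 42.07, 51.618, 63.317]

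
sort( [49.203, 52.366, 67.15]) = [49.203, 52.366, 67.15]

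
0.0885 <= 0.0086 False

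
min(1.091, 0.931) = 0.931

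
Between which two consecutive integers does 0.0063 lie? 0 and 1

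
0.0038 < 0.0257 True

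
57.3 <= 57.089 False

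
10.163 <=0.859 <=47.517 False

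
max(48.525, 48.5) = 48.525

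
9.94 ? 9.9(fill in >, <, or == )>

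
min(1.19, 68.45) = 1.19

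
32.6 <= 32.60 True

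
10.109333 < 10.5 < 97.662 True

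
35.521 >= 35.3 True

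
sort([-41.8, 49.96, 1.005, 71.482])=[-41.8, 1.005, 49.96, 71.482]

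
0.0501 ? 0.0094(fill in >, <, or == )>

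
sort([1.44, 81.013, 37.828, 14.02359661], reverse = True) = [81.013, 37.828, 14.02359661, 1.44]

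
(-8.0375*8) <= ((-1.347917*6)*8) False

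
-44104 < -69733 False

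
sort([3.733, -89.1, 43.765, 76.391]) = [-89.1, 3.733, 43.765, 76.391]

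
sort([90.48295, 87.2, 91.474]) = [87.2, 90.48295, 91.474]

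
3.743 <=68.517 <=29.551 False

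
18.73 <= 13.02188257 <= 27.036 False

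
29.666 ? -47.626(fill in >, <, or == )>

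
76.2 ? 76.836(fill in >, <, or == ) <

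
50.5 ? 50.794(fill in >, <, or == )<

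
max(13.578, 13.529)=13.578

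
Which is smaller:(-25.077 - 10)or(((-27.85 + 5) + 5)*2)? (((-27.85 + 5) + 5)*2)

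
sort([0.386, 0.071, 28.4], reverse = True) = [28.4, 0.386, 0.071]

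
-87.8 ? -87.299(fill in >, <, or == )<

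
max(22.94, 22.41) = 22.94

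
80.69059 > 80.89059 False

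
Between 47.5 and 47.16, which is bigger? 47.5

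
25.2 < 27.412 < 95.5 True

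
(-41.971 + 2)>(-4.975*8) False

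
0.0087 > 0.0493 False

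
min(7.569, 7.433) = 7.433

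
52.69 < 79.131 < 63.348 False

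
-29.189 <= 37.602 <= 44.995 True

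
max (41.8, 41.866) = 41.866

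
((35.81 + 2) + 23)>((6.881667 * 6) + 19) True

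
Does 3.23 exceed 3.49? No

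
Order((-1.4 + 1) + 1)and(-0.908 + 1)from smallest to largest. (-0.908 + 1), ((-1.4 + 1) + 1)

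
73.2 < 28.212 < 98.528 False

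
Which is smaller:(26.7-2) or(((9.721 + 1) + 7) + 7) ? (26.7-2)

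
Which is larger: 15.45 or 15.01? 15.45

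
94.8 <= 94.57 False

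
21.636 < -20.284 False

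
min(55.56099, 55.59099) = 55.56099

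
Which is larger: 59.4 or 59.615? 59.615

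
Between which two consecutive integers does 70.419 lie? 70 and 71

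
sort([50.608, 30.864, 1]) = [1, 30.864, 50.608]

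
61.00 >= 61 True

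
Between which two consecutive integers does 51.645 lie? 51 and 52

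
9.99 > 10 False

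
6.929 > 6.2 True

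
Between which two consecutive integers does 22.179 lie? 22 and 23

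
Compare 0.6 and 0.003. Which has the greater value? 0.6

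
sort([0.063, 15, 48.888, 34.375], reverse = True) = [48.888, 34.375, 15, 0.063]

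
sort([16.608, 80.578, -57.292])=[-57.292, 16.608, 80.578]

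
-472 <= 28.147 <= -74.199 False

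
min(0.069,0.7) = 0.069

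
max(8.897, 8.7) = 8.897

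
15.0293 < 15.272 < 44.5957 True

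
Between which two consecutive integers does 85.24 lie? 85 and 86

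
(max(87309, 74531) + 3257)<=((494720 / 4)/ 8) False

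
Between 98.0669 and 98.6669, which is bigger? 98.6669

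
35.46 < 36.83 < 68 True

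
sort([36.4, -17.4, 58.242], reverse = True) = [58.242, 36.4, -17.4]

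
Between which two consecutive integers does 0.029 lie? 0 and 1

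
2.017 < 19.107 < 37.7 True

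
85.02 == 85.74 False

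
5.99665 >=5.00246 True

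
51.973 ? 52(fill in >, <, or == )<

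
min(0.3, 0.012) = 0.012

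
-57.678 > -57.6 False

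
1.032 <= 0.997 False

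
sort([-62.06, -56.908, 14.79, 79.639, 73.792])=[-62.06, -56.908, 14.79, 73.792, 79.639]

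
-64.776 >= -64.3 False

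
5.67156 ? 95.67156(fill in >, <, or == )<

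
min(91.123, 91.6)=91.123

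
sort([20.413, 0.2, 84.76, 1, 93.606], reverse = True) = [93.606, 84.76, 20.413, 1, 0.2]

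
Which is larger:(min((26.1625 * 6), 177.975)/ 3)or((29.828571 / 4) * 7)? (min((26.1625 * 6), 177.975)/ 3)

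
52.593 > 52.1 True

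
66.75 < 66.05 False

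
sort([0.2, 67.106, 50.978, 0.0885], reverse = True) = [67.106, 50.978, 0.2, 0.0885]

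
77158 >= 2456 True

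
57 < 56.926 False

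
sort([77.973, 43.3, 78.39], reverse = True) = [78.39, 77.973, 43.3]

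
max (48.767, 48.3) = 48.767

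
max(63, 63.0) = 63.0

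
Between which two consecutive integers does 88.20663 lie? 88 and 89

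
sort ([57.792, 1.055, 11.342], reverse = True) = [57.792, 11.342, 1.055]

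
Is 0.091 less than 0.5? Yes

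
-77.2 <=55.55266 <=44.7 False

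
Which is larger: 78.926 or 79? 79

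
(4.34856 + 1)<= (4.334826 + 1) False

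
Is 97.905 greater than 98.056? No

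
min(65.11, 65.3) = 65.11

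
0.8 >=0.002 True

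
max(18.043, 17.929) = 18.043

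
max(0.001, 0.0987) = 0.0987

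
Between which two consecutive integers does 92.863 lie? 92 and 93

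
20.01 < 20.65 True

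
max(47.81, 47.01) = 47.81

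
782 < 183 False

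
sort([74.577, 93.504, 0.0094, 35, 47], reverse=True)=[93.504, 74.577, 47, 35, 0.0094]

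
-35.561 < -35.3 True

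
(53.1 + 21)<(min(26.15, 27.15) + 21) False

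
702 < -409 False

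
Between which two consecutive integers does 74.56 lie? 74 and 75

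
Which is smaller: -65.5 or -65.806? -65.806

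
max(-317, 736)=736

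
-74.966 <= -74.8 True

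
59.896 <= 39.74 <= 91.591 False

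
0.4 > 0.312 True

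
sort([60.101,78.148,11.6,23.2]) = [11.6,23.2,60.101,78.148]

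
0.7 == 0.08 False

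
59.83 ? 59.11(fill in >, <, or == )>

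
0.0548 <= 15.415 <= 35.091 True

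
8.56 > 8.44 True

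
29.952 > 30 False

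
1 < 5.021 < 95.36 True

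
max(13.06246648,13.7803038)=13.7803038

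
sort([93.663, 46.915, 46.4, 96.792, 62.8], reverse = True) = [96.792, 93.663, 62.8, 46.915, 46.4]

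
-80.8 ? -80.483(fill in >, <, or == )<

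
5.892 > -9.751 True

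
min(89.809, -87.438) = -87.438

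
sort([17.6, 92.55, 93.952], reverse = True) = [93.952, 92.55, 17.6]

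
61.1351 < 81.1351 True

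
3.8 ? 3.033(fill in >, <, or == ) >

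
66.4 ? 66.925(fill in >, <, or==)<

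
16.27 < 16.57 True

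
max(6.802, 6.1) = 6.802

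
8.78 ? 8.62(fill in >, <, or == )>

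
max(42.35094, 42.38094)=42.38094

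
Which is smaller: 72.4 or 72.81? 72.4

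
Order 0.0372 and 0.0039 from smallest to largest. 0.0039, 0.0372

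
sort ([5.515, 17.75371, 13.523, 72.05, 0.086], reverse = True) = [72.05, 17.75371, 13.523, 5.515, 0.086]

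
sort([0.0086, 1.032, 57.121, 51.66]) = [0.0086, 1.032, 51.66, 57.121]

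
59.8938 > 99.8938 False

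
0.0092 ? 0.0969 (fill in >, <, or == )<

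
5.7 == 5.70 True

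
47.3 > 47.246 True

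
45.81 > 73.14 False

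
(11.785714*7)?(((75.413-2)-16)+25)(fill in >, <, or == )>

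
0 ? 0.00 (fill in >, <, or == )==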